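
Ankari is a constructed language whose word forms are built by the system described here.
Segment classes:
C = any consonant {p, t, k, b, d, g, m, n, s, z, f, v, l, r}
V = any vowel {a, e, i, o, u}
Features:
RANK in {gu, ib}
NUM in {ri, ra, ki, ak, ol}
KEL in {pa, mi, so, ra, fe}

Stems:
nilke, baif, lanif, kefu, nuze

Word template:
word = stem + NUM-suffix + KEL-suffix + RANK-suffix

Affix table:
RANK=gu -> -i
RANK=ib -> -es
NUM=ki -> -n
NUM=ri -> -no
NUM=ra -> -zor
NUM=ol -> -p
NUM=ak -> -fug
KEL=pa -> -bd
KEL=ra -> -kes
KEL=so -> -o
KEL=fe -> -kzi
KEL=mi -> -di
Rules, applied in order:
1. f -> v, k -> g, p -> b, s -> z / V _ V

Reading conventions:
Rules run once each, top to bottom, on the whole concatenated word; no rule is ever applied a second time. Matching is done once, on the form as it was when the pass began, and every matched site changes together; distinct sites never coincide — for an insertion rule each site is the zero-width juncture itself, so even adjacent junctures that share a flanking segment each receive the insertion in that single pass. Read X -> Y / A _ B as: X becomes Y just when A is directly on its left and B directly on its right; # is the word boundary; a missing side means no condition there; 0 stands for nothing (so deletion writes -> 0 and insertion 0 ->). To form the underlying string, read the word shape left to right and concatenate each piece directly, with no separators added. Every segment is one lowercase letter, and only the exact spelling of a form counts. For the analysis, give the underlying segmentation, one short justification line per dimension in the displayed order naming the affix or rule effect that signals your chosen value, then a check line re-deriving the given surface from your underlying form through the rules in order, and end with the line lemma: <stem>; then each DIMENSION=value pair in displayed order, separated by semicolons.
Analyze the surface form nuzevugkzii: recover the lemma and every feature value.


underlying: nuze-fug-kzi-i
RANK=gu - signalled by the affix -i
NUM=ak - signalled by the affix -fug
KEL=fe - signalled by the affix -kzi
check: nuzefugkzii -> nuzevugkzii
lemma: nuze; RANK=gu; NUM=ak; KEL=fe


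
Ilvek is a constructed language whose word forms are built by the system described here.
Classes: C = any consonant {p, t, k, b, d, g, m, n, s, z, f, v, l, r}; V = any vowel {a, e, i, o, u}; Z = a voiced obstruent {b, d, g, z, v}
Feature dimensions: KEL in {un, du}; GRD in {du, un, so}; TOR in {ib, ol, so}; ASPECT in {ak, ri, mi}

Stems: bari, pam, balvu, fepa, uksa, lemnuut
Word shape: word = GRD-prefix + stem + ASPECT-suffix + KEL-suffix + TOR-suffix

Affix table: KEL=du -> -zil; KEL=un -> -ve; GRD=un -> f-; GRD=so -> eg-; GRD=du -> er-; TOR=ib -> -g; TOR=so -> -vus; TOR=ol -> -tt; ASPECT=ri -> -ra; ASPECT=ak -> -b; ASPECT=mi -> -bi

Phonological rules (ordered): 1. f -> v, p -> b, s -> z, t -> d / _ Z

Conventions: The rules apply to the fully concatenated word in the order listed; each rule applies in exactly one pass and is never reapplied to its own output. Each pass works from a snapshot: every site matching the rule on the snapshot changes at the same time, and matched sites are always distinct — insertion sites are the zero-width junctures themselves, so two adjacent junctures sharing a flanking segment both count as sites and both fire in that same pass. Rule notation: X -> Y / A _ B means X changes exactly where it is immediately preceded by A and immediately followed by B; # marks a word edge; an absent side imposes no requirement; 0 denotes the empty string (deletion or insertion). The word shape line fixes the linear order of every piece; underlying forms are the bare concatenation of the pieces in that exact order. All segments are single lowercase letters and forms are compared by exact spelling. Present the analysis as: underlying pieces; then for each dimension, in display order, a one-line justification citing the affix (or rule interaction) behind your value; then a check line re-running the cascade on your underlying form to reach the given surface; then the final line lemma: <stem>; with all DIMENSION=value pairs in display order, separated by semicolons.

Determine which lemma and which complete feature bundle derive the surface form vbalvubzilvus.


underlying: f-balvu-b-zil-vus
KEL=du - signalled by the affix -zil
GRD=un - signalled by the affix f-
TOR=so - signalled by the affix -vus
ASPECT=ak - signalled by the affix -b
check: fbalvubzilvus -> vbalvubzilvus
lemma: balvu; KEL=du; GRD=un; TOR=so; ASPECT=ak


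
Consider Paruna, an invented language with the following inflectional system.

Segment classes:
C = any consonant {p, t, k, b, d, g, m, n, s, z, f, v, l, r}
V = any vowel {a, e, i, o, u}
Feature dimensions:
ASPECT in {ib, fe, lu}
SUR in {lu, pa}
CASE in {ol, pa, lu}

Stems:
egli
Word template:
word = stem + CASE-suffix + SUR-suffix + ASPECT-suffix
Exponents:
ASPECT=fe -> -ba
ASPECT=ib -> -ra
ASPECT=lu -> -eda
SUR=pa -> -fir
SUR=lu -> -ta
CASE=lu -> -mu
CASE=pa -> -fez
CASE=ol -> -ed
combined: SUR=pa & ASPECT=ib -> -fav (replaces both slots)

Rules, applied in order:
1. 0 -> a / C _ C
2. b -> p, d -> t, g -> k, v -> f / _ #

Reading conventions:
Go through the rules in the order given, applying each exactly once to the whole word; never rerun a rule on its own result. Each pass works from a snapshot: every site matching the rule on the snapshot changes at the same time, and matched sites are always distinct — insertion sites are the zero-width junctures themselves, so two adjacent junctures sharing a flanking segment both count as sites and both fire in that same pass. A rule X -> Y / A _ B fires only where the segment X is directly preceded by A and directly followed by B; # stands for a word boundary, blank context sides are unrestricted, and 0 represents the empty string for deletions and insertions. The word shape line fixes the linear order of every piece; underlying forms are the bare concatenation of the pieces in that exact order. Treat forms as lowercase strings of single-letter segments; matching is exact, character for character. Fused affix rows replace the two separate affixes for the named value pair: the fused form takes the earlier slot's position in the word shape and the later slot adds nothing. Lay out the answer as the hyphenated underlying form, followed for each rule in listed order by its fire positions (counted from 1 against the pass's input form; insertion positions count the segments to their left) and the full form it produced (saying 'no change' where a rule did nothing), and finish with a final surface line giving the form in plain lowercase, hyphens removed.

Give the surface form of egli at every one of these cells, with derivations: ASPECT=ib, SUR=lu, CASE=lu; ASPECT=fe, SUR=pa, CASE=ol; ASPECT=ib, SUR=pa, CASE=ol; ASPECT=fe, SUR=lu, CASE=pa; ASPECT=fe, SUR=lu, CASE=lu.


cell ASPECT=ib, SUR=lu, CASE=lu:
underlying: egli-mu-ta-ra
1. 0 -> a / C _ C: inserts after position(s) 2: egalimutara
2. b -> p, d -> t, g -> k, v -> f / _ #: no change
surface: egalimutara

cell ASPECT=fe, SUR=pa, CASE=ol:
underlying: egli-ed-fir-ba
1. 0 -> a / C _ C: inserts after position(s) 2, 6, 9: egaliedafiraba
2. b -> p, d -> t, g -> k, v -> f / _ #: no change
surface: egaliedafiraba

cell ASPECT=ib, SUR=pa, CASE=ol:
underlying: egli-ed-fav
1. 0 -> a / C _ C: inserts after position(s) 2, 6: egaliedafav
2. b -> p, d -> t, g -> k, v -> f / _ #: fires at position(s) 11: egaliedafaf
surface: egaliedafaf

cell ASPECT=fe, SUR=lu, CASE=pa:
underlying: egli-fez-ta-ba
1. 0 -> a / C _ C: inserts after position(s) 2, 7: egalifezataba
2. b -> p, d -> t, g -> k, v -> f / _ #: no change
surface: egalifezataba

cell ASPECT=fe, SUR=lu, CASE=lu:
underlying: egli-mu-ta-ba
1. 0 -> a / C _ C: inserts after position(s) 2: egalimutaba
2. b -> p, d -> t, g -> k, v -> f / _ #: no change
surface: egalimutaba


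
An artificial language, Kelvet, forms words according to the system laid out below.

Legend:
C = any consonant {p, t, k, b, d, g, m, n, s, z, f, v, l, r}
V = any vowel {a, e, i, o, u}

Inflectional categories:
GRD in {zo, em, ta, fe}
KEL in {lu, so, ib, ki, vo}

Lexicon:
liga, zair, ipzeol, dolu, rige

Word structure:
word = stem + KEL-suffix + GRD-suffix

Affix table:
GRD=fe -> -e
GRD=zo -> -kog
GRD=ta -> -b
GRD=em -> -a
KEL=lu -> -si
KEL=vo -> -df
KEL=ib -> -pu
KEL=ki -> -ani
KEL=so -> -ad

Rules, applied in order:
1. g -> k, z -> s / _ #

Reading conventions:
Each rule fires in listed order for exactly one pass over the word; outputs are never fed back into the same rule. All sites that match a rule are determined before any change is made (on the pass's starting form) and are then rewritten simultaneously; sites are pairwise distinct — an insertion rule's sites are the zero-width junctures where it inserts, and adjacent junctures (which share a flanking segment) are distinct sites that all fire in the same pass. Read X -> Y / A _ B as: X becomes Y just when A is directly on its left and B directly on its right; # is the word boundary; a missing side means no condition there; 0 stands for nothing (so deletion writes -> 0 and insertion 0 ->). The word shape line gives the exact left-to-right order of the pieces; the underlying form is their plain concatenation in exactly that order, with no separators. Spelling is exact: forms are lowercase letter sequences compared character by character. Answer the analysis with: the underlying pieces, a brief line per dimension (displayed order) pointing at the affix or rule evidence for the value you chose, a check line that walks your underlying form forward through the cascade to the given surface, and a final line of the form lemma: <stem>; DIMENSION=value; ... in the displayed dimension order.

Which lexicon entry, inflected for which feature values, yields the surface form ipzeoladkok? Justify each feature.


underlying: ipzeol-ad-kog
GRD=zo - signalled by the affix -kog
KEL=so - signalled by the affix -ad
check: ipzeoladkog -> ipzeoladkok
lemma: ipzeol; GRD=zo; KEL=so


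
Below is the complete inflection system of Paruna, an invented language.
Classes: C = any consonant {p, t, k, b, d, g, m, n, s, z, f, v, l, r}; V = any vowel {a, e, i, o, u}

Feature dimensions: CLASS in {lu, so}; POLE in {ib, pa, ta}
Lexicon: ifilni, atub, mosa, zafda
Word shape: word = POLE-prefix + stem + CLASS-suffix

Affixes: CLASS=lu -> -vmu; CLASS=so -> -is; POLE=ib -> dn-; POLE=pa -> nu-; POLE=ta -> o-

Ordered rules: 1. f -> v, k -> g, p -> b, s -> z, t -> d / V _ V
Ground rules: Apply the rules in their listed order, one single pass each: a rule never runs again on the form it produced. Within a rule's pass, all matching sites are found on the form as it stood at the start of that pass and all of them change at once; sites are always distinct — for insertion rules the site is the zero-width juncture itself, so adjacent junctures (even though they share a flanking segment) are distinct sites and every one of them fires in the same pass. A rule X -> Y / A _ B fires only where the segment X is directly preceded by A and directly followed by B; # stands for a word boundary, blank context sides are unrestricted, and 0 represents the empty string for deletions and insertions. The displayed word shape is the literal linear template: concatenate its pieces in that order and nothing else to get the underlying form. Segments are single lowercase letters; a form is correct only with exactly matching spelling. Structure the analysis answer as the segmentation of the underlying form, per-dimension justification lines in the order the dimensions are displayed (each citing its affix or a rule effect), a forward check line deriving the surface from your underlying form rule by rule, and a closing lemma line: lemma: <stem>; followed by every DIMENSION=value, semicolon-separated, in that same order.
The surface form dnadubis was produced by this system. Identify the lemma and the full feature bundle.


underlying: dn-atub-is
CLASS=so - signalled by the affix -is
POLE=ib - signalled by the affix dn-
check: dnatubis -> dnadubis
lemma: atub; CLASS=so; POLE=ib


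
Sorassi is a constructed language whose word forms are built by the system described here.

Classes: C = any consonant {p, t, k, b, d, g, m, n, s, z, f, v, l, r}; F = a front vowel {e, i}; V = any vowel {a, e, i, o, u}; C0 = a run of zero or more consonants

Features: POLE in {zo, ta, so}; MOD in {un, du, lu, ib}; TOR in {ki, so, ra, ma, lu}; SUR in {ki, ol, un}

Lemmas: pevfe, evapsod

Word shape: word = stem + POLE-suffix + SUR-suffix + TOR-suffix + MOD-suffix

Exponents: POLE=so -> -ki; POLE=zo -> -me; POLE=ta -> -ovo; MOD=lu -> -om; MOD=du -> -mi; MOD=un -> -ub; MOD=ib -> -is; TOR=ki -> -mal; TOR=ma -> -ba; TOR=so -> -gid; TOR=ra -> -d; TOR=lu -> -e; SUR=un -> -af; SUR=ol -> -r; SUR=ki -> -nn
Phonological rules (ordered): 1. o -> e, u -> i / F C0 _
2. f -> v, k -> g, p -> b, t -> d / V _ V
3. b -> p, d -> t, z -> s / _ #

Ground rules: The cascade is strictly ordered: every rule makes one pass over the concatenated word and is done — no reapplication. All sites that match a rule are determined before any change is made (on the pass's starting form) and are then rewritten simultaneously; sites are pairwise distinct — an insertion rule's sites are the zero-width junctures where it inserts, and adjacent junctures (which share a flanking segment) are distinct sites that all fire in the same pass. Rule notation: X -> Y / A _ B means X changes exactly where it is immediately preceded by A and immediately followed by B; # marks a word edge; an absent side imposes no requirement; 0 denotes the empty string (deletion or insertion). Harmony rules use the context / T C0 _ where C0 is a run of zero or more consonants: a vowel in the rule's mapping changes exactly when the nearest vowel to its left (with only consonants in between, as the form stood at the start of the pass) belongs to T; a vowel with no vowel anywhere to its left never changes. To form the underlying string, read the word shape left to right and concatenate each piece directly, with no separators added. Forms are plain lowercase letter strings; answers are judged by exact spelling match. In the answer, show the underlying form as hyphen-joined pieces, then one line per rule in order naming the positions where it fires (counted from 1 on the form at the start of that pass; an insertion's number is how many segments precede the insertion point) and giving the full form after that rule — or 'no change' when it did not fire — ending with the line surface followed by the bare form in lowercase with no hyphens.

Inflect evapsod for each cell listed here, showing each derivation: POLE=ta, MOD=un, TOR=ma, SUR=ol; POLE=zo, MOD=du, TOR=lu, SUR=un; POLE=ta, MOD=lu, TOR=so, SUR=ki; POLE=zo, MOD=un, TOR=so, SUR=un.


cell POLE=ta, MOD=un, TOR=ma, SUR=ol:
underlying: evapsod-ovo-r-ba-ub
1. o -> e, u -> i / F C0 _: no change
2. f -> v, k -> g, p -> b, t -> d / V _ V: no change
3. b -> p, d -> t, z -> s / _ #: fires at position(s) 15: evapsodovorbaup
surface: evapsodovorbaup

cell POLE=zo, MOD=du, TOR=lu, SUR=un:
underlying: evapsod-me-af-e-mi
1. o -> e, u -> i / F C0 _: no change
2. f -> v, k -> g, p -> b, t -> d / V _ V: fires at position(s) 11: evapsodmeavemi
3. b -> p, d -> t, z -> s / _ #: no change
surface: evapsodmeavemi

cell POLE=ta, MOD=lu, TOR=so, SUR=ki:
underlying: evapsod-ovo-nn-gid-om
1. o -> e, u -> i / F C0 _: fires at position(s) 16: evapsodovonngidem
2. f -> v, k -> g, p -> b, t -> d / V _ V: no change
3. b -> p, d -> t, z -> s / _ #: no change
surface: evapsodovonngidem

cell POLE=zo, MOD=un, TOR=so, SUR=un:
underlying: evapsod-me-af-gid-ub
1. o -> e, u -> i / F C0 _: fires at position(s) 15: evapsodmeafgidib
2. f -> v, k -> g, p -> b, t -> d / V _ V: no change
3. b -> p, d -> t, z -> s / _ #: fires at position(s) 16: evapsodmeafgidip
surface: evapsodmeafgidip


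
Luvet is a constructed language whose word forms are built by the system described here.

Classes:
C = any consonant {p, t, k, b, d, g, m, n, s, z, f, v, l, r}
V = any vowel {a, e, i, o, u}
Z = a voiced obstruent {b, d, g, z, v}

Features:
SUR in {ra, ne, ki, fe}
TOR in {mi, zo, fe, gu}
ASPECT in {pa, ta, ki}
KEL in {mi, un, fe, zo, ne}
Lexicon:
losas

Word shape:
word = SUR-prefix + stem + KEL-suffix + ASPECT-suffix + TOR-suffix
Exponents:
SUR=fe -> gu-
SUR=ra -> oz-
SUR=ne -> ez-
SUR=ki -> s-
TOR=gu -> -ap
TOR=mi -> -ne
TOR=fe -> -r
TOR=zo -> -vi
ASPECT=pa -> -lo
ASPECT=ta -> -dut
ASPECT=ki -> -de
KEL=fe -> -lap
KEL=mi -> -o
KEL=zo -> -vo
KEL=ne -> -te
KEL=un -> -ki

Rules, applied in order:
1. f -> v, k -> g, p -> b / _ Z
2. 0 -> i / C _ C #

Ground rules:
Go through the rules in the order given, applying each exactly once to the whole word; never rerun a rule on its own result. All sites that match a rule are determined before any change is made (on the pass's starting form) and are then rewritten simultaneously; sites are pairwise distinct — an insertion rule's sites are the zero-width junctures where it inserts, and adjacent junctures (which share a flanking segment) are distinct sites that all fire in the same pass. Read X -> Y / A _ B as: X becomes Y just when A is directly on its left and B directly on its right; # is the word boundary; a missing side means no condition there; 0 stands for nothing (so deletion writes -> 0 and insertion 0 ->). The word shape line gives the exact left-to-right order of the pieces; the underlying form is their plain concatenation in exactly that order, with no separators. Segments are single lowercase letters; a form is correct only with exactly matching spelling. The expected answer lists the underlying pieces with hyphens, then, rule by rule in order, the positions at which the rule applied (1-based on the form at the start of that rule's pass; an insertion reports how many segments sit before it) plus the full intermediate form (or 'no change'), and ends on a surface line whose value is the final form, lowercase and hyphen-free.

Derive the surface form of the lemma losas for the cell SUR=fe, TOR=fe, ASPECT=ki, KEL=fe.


underlying: gu-losas-lap-de-r
1. f -> v, k -> g, p -> b / _ Z: fires at position(s) 10: gulosaslabder
2. 0 -> i / C _ C #: no change
surface: gulosaslabder


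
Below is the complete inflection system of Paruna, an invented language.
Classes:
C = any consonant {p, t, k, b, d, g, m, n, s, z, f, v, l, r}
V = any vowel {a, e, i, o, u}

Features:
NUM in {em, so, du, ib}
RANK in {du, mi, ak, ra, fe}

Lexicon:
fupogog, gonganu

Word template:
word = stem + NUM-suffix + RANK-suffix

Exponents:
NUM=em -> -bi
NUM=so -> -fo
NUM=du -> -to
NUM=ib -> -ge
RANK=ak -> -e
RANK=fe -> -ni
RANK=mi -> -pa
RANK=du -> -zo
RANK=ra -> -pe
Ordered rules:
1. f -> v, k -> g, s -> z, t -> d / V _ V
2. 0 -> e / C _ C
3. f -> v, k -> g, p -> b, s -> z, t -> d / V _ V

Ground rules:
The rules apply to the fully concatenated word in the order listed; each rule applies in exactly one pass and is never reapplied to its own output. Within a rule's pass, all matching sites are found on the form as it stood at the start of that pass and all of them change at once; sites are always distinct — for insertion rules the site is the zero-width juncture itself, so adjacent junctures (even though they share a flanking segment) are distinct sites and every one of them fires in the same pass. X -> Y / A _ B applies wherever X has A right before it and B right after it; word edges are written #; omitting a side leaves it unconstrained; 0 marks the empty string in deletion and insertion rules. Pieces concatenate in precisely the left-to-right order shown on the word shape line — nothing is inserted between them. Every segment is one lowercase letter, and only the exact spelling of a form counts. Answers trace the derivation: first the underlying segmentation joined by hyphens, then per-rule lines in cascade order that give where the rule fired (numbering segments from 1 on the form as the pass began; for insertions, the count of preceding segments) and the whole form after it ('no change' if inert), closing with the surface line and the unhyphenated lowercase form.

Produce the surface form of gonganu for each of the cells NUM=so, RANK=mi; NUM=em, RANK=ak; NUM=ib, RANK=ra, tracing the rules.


cell NUM=so, RANK=mi:
underlying: gonganu-fo-pa
1. f -> v, k -> g, s -> z, t -> d / V _ V: fires at position(s) 8: gonganuvopa
2. 0 -> e / C _ C: inserts after position(s) 3: goneganuvopa
3. f -> v, k -> g, p -> b, s -> z, t -> d / V _ V: fires at position(s) 11: goneganuvoba
surface: goneganuvoba

cell NUM=em, RANK=ak:
underlying: gonganu-bi-e
1. f -> v, k -> g, s -> z, t -> d / V _ V: no change
2. 0 -> e / C _ C: inserts after position(s) 3: goneganubie
3. f -> v, k -> g, p -> b, s -> z, t -> d / V _ V: no change
surface: goneganubie

cell NUM=ib, RANK=ra:
underlying: gonganu-ge-pe
1. f -> v, k -> g, s -> z, t -> d / V _ V: no change
2. 0 -> e / C _ C: inserts after position(s) 3: goneganugepe
3. f -> v, k -> g, p -> b, s -> z, t -> d / V _ V: fires at position(s) 11: goneganugebe
surface: goneganugebe


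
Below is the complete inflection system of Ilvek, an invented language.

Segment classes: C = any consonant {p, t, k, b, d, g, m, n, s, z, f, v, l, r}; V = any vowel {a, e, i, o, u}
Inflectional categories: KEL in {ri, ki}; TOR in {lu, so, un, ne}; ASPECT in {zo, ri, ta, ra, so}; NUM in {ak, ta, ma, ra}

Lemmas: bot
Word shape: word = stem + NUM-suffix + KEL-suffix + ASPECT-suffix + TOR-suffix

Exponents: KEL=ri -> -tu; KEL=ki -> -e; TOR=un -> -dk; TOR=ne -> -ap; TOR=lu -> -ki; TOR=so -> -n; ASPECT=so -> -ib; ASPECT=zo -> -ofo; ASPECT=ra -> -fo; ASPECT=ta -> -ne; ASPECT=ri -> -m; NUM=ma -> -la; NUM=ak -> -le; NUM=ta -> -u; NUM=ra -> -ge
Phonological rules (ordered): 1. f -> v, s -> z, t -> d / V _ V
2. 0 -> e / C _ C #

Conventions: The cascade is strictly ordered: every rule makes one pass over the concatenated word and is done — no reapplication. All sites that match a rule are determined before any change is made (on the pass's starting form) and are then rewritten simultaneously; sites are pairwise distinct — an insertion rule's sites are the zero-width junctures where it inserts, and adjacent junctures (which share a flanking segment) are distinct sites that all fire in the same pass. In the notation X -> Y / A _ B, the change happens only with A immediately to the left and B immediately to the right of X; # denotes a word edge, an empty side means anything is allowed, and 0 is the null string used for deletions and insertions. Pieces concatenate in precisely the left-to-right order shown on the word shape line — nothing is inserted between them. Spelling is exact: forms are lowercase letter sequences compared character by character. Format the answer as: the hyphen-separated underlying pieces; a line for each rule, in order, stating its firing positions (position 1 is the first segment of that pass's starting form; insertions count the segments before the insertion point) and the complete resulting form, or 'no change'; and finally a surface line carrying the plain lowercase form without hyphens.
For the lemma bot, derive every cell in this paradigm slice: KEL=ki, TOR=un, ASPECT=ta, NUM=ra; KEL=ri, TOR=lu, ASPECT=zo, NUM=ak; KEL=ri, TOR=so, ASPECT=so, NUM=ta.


cell KEL=ki, TOR=un, ASPECT=ta, NUM=ra:
underlying: bot-ge-e-ne-dk
1. f -> v, s -> z, t -> d / V _ V: no change
2. 0 -> e / C _ C #: inserts after position(s) 9: botgeenedek
surface: botgeenedek

cell KEL=ri, TOR=lu, ASPECT=zo, NUM=ak:
underlying: bot-le-tu-ofo-ki
1. f -> v, s -> z, t -> d / V _ V: fires at position(s) 6, 9: botleduovoki
2. 0 -> e / C _ C #: no change
surface: botleduovoki

cell KEL=ri, TOR=so, ASPECT=so, NUM=ta:
underlying: bot-u-tu-ib-n
1. f -> v, s -> z, t -> d / V _ V: fires at position(s) 3, 5: boduduibn
2. 0 -> e / C _ C #: inserts after position(s) 8: boduduiben
surface: boduduiben


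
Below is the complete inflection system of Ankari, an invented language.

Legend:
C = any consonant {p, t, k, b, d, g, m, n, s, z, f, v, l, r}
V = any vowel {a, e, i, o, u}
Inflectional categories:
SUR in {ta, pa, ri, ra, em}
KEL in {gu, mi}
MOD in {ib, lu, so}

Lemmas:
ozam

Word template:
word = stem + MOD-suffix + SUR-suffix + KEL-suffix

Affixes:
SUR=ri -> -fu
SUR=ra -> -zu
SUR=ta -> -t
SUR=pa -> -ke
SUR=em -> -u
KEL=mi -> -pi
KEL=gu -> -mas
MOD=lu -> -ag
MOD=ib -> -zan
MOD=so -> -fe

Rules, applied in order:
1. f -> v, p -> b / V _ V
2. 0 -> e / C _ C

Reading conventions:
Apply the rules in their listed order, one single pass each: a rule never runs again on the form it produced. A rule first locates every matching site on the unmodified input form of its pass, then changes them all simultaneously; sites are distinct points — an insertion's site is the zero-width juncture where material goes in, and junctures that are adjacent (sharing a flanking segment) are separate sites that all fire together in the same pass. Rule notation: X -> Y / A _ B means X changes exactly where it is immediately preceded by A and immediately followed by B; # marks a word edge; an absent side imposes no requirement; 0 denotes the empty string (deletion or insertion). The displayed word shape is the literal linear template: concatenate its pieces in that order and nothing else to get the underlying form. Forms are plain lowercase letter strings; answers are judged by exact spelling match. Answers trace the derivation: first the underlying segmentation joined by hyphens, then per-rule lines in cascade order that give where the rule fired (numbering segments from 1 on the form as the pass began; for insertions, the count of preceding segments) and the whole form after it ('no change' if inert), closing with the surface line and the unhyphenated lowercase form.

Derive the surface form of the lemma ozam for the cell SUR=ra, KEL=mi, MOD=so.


underlying: ozam-fe-zu-pi
1. f -> v, p -> b / V _ V: fires at position(s) 9: ozamfezubi
2. 0 -> e / C _ C: inserts after position(s) 4: ozamefezubi
surface: ozamefezubi


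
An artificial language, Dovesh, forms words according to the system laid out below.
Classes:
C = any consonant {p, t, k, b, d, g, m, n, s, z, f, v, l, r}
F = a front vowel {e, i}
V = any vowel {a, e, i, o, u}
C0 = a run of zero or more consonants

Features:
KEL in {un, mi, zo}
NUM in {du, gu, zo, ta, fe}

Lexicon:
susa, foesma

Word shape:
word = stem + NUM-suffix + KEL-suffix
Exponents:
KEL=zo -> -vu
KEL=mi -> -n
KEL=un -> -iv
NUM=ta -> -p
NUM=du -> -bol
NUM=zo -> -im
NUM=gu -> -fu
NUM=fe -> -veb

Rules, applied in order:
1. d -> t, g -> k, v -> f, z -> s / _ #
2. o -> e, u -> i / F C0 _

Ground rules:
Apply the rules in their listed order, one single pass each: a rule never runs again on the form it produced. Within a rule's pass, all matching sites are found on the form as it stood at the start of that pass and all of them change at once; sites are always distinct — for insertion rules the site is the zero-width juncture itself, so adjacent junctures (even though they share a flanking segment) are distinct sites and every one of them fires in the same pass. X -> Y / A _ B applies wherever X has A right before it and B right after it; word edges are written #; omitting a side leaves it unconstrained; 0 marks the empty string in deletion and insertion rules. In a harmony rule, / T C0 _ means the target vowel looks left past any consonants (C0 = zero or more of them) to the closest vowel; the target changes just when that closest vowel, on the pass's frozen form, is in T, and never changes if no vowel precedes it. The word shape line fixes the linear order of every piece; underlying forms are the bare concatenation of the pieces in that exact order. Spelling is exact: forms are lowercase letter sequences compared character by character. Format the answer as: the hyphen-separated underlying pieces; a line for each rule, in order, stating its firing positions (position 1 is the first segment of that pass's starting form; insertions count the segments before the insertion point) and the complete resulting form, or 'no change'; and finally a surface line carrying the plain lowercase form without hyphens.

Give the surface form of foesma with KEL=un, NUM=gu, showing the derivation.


underlying: foesma-fu-iv
1. d -> t, g -> k, v -> f, z -> s / _ #: fires at position(s) 10: foesmafuif
2. o -> e, u -> i / F C0 _: no change
surface: foesmafuif


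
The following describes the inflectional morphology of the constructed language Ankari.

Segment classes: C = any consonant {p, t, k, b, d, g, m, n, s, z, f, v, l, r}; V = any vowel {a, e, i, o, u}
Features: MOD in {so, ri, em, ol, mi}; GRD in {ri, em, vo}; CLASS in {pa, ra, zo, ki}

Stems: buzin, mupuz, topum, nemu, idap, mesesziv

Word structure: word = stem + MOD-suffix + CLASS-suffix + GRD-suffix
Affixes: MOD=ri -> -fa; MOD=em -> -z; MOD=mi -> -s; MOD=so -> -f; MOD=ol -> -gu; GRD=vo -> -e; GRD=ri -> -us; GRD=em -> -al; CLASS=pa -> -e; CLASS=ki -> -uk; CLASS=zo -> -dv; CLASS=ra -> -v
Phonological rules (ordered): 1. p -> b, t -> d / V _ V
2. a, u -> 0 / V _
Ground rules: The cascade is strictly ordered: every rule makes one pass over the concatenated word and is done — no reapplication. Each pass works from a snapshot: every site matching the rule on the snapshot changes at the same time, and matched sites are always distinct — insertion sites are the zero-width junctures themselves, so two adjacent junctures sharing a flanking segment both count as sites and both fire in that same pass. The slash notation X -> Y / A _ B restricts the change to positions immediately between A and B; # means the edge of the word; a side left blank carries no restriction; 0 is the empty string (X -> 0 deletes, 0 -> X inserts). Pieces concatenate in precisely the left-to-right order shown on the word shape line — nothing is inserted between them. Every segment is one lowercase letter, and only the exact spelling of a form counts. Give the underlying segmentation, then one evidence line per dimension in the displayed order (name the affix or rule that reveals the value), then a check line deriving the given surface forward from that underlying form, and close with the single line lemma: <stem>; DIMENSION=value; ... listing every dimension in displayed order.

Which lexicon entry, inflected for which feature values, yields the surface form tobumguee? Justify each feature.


underlying: topum-gu-e-e
MOD=ol - signalled by the affix -gu
GRD=vo - signalled by the affix -e
CLASS=pa - signalled by the affix -e
check: topumguee -> tobumguee -> tobumguee
lemma: topum; MOD=ol; GRD=vo; CLASS=pa


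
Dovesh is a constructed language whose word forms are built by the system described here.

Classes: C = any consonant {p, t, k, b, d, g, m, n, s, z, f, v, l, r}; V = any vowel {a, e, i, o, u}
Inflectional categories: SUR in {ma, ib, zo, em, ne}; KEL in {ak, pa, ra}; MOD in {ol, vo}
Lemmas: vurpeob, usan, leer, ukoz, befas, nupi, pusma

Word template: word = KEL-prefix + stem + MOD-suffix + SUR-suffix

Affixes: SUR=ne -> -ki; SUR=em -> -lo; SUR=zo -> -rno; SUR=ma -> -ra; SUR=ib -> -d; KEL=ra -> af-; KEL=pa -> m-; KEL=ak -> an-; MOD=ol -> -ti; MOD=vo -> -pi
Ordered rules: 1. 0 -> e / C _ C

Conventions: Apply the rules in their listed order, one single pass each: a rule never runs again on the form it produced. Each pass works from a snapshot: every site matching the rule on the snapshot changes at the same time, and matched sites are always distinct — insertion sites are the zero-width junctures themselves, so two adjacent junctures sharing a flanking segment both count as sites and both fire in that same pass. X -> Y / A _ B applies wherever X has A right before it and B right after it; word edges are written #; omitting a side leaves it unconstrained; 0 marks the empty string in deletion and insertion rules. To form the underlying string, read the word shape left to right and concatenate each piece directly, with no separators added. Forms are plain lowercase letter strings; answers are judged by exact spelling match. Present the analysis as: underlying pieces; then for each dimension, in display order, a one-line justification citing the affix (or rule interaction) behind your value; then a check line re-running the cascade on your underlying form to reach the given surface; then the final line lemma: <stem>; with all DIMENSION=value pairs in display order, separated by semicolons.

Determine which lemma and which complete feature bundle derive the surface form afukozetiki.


underlying: af-ukoz-ti-ki
SUR=ne - signalled by the affix -ki
KEL=ra - signalled by the affix af-
MOD=ol - signalled by the affix -ti
check: afukoztiki -> afukozetiki
lemma: ukoz; SUR=ne; KEL=ra; MOD=ol


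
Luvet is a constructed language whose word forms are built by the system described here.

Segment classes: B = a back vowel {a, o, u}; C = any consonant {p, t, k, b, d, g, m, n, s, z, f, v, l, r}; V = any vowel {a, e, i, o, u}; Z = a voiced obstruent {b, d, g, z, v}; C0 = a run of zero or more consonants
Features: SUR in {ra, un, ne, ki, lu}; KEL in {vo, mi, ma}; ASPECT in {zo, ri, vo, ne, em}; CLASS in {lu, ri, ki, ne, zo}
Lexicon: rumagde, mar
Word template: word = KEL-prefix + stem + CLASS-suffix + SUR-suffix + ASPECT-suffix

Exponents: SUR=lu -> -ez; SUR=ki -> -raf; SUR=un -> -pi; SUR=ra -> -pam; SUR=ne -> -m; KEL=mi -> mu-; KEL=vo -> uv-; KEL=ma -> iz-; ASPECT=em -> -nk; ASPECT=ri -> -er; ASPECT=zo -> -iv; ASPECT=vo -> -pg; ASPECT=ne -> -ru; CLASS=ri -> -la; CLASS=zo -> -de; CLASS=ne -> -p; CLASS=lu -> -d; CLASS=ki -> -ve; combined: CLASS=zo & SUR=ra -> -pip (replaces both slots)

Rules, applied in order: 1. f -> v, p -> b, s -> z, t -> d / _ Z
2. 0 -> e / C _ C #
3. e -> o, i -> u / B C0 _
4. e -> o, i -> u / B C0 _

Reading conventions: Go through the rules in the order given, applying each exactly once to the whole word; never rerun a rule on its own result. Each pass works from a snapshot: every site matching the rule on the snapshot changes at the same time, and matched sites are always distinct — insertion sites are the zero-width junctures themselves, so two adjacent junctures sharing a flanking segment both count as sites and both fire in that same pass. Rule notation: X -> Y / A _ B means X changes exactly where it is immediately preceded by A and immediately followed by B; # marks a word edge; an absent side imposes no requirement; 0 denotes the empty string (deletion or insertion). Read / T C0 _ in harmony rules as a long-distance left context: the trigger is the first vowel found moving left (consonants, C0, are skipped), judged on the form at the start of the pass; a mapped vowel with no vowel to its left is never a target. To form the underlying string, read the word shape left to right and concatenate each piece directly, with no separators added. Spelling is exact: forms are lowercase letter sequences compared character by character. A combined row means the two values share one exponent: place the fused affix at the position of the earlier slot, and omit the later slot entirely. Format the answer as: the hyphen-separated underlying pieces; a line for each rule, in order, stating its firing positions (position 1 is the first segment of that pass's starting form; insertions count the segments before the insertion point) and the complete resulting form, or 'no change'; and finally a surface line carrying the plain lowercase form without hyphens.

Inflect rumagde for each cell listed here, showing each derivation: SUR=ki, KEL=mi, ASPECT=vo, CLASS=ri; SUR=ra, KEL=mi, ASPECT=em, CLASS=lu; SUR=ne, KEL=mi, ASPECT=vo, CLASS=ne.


cell SUR=ki, KEL=mi, ASPECT=vo, CLASS=ri:
underlying: mu-rumagde-la-raf-pg
1. f -> v, p -> b, s -> z, t -> d / _ Z: fires at position(s) 15: murumagdelarafbg
2. 0 -> e / C _ C #: inserts after position(s) 15: murumagdelarafbeg
3. e -> o, i -> u / B C0 _: fires at position(s) 9, 16: murumagdolarafbog
4. e -> o, i -> u / B C0 _: no change
surface: murumagdolarafbog

cell SUR=ra, KEL=mi, ASPECT=em, CLASS=lu:
underlying: mu-rumagde-d-pam-nk
1. f -> v, p -> b, s -> z, t -> d / _ Z: no change
2. 0 -> e / C _ C #: inserts after position(s) 14: murumagdedpamnek
3. e -> o, i -> u / B C0 _: fires at position(s) 9, 15: murumagdodpamnok
4. e -> o, i -> u / B C0 _: no change
surface: murumagdodpamnok

cell SUR=ne, KEL=mi, ASPECT=vo, CLASS=ne:
underlying: mu-rumagde-p-m-pg
1. f -> v, p -> b, s -> z, t -> d / _ Z: fires at position(s) 12: murumagdepmbg
2. 0 -> e / C _ C #: inserts after position(s) 12: murumagdepmbeg
3. e -> o, i -> u / B C0 _: fires at position(s) 9: murumagdopmbeg
4. e -> o, i -> u / B C0 _: fires at position(s) 13: murumagdopmbog
surface: murumagdopmbog


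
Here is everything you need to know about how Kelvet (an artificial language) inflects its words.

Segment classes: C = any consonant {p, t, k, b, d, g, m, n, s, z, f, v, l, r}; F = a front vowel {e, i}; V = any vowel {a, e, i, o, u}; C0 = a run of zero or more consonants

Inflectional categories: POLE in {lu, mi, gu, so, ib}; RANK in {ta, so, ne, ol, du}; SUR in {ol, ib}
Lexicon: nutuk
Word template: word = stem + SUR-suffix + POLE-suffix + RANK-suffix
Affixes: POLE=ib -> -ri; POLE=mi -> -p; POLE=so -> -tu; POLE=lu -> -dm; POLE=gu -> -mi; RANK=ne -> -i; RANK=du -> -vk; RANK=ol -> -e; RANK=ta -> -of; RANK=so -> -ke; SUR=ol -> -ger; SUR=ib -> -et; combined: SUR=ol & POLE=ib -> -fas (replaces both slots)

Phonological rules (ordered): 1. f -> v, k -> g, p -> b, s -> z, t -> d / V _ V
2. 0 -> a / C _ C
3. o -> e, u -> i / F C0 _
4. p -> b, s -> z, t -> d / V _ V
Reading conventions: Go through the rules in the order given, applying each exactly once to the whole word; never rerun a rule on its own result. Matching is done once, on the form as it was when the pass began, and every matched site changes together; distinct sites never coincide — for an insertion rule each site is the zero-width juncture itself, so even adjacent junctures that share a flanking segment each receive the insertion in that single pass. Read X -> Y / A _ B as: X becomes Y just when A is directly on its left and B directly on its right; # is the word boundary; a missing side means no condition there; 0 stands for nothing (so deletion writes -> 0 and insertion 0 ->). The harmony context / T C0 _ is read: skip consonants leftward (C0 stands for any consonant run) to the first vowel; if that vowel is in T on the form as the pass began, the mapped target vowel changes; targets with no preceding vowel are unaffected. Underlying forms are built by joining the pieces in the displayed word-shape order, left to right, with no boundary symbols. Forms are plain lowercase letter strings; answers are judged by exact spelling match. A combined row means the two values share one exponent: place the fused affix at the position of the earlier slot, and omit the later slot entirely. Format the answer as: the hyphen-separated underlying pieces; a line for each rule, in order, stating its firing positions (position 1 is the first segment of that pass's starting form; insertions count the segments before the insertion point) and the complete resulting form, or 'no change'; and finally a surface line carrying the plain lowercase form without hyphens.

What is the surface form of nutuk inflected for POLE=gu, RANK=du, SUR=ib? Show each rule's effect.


underlying: nutuk-et-mi-vk
1. f -> v, k -> g, p -> b, s -> z, t -> d / V _ V: fires at position(s) 3, 5: nudugetmivk
2. 0 -> a / C _ C: inserts after position(s) 7, 10: nudugetamivak
3. o -> e, u -> i / F C0 _: no change
4. p -> b, s -> z, t -> d / V _ V: fires at position(s) 7: nudugedamivak
surface: nudugedamivak


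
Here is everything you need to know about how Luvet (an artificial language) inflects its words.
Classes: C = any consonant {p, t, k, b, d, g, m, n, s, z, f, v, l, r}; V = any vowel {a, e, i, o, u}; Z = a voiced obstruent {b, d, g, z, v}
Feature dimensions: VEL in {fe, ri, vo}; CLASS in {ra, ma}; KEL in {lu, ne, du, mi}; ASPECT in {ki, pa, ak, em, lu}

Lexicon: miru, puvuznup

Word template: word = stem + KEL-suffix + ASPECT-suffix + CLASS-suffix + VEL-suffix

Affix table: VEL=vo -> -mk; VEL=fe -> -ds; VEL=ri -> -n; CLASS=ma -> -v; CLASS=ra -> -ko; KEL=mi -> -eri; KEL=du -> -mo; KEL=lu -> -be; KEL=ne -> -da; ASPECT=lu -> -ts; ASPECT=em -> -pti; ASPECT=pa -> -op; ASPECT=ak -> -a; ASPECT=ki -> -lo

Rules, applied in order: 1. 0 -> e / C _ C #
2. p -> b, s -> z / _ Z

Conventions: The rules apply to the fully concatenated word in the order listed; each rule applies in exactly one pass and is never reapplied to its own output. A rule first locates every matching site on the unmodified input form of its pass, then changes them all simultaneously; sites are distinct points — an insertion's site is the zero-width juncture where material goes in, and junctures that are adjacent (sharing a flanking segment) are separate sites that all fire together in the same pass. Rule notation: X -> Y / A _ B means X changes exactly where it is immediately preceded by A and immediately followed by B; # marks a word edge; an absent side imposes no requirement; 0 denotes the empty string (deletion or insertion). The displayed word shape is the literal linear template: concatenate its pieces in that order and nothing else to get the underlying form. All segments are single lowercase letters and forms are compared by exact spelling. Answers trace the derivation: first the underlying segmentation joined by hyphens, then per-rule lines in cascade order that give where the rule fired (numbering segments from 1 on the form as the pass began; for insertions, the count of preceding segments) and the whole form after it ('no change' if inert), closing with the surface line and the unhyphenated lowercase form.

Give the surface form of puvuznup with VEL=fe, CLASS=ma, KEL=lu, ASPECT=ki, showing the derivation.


underlying: puvuznup-be-lo-v-ds
1. 0 -> e / C _ C #: inserts after position(s) 14: puvuznupbelovdes
2. p -> b, s -> z / _ Z: fires at position(s) 8: puvuznubbelovdes
surface: puvuznubbelovdes
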